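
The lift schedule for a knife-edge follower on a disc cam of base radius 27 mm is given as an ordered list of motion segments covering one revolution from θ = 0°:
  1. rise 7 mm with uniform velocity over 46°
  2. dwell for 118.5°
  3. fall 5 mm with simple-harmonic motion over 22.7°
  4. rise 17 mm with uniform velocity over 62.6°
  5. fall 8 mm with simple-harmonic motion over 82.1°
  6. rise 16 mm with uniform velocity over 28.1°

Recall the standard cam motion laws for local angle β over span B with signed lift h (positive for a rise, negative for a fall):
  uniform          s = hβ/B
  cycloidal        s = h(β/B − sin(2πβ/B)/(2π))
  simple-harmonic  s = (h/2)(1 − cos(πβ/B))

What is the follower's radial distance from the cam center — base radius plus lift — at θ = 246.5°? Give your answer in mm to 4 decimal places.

seg 1 [0°–46°] uniform, h=7: full span → s += 7 → s = 7.0000
seg 2 [46°–164.5°] dwell: s stays 7.0000
seg 3 [164.5°–187.2°] simple-harmonic, h=-5: full span → s += -5 → s = 2.0000
seg 4 [187.2°–249.8°] uniform, h=17: θ=246.5° here. β=59.3, B=62.6. 17·59.3/62.6 = 16.1038 → s = 18.1038
radial distance = base radius + s = 27 + 18.1038 = 45.1038

45.1038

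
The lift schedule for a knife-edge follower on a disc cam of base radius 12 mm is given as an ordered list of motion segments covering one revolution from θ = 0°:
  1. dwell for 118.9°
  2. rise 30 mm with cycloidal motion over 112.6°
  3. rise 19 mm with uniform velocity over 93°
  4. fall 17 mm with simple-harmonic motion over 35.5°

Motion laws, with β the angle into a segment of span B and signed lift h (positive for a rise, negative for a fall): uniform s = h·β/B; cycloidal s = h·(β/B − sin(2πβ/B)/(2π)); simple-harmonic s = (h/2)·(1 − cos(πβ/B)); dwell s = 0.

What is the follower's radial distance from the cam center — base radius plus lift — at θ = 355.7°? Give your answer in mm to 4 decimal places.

seg 1 [0°–118.9°] dwell: s stays 0.0000
seg 2 [118.9°–231.5°] cycloidal, h=30: full span → s += 30 → s = 30.0000
seg 3 [231.5°–324.5°] uniform, h=19: full span → s += 19 → s = 49.0000
seg 4 [324.5°–360°] simple-harmonic, h=-17: θ=355.7° here. β=31.2, B=35.5. -17/2·(1 − cos(π·0.8789)) = -16.3920 → s = 32.6080
radial distance = base radius + s = 12 + 32.6080 = 44.6080

44.6080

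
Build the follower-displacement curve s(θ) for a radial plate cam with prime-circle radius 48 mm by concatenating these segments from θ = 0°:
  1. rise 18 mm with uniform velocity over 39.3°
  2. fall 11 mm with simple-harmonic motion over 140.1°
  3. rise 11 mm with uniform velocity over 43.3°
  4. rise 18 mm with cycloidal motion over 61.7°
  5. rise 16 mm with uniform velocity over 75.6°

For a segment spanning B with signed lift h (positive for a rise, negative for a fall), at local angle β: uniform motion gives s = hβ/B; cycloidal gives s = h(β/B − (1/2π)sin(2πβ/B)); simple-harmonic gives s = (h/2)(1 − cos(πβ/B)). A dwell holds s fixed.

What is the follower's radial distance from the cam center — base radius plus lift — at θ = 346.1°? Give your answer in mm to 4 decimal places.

seg 1 [0°–39.3°] uniform, h=18: full span → s += 18 → s = 18.0000
seg 2 [39.3°–179.4°] simple-harmonic, h=-11: full span → s += -11 → s = 7.0000
seg 3 [179.4°–222.7°] uniform, h=11: full span → s += 11 → s = 18.0000
seg 4 [222.7°–284.4°] cycloidal, h=18: full span → s += 18 → s = 36.0000
seg 5 [284.4°–360°] uniform, h=16: θ=346.1° here. β=61.7, B=75.6. 16·61.7/75.6 = 13.0582 → s = 49.0582
radial distance = base radius + s = 48 + 49.0582 = 97.0582

97.0582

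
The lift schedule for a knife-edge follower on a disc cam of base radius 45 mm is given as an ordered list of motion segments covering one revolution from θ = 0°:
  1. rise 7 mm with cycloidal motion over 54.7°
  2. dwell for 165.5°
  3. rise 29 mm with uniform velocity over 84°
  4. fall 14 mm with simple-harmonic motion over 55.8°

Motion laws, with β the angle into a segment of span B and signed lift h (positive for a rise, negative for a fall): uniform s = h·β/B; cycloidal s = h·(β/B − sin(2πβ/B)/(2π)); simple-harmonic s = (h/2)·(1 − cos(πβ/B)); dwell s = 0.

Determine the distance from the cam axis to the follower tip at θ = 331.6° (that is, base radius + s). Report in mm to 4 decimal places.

seg 1 [0°–54.7°] cycloidal, h=7: full span → s += 7 → s = 7.0000
seg 2 [54.7°–220.2°] dwell: s stays 7.0000
seg 3 [220.2°–304.2°] uniform, h=29: full span → s += 29 → s = 36.0000
seg 4 [304.2°–360°] simple-harmonic, h=-14: θ=331.6° here. β=27.4, B=55.8. -14/2·(1 − cos(π·0.4910)) = -6.8030 → s = 29.1970
radial distance = base radius + s = 45 + 29.1970 = 74.1970

74.1970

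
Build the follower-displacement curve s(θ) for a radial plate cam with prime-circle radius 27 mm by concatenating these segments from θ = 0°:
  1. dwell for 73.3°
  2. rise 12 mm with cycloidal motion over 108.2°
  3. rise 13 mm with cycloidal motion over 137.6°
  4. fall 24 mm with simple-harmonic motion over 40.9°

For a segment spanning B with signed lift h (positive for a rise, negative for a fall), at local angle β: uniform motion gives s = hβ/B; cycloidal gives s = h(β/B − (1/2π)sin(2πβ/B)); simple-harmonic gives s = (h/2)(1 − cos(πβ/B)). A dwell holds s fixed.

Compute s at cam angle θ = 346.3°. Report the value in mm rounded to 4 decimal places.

seg 1 [0°–73.3°] dwell: s stays 0.0000
seg 2 [73.3°–181.5°] cycloidal, h=12: full span → s += 12 → s = 12.0000
seg 3 [181.5°–319.1°] cycloidal, h=13: full span → s += 13 → s = 25.0000
seg 4 [319.1°–360°] simple-harmonic, h=-24: θ=346.3° here. β=27.2, B=40.9. -24/2·(1 − cos(π·0.6650)) = -17.9467 → s = 7.0533

7.0533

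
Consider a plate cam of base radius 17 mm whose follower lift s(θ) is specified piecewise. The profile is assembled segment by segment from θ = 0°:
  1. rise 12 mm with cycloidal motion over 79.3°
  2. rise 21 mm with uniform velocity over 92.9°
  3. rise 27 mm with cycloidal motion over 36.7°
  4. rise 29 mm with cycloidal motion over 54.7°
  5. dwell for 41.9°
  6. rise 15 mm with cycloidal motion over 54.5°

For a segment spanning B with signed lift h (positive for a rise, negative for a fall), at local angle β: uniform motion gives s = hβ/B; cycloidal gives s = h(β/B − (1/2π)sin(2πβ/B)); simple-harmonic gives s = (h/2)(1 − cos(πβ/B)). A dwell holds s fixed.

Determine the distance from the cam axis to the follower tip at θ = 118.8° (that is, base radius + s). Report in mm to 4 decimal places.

seg 1 [0°–79.3°] cycloidal, h=12: full span → s += 12 → s = 12.0000
seg 2 [79.3°–172.2°] uniform, h=21: θ=118.8° here. β=39.5, B=92.9. 21·39.5/92.9 = 8.9290 → s = 20.9290
radial distance = base radius + s = 17 + 20.9290 = 37.9290

37.9290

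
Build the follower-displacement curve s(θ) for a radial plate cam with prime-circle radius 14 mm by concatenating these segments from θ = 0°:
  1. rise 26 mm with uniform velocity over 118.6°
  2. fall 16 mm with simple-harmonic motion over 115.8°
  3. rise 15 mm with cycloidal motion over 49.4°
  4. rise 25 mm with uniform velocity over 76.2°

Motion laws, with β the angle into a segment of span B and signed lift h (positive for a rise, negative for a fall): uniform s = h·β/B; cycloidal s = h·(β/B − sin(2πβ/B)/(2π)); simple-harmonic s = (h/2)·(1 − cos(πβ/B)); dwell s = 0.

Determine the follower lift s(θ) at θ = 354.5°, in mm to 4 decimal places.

seg 1 [0°–118.6°] uniform, h=26: full span → s += 26 → s = 26.0000
seg 2 [118.6°–234.4°] simple-harmonic, h=-16: full span → s += -16 → s = 10.0000
seg 3 [234.4°–283.8°] cycloidal, h=15: full span → s += 15 → s = 25.0000
seg 4 [283.8°–360°] uniform, h=25: θ=354.5° here. β=70.7, B=76.2. 25·70.7/76.2 = 23.1955 → s = 48.1955

48.1955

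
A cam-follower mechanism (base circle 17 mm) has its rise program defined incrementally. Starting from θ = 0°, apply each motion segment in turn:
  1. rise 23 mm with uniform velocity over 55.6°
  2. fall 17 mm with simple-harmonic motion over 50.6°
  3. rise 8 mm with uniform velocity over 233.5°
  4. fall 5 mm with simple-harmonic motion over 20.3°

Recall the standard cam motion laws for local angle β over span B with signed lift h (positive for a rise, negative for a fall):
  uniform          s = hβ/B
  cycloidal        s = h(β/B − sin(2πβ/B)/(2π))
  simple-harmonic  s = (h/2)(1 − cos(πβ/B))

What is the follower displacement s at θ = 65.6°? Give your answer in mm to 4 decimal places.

seg 1 [0°–55.6°] uniform, h=23: full span → s += 23 → s = 23.0000
seg 2 [55.6°–106.2°] simple-harmonic, h=-17: θ=65.6° here. β=10, B=50.6. -17/2·(1 − cos(π·0.1976)) = -1.5863 → s = 21.4137

21.4137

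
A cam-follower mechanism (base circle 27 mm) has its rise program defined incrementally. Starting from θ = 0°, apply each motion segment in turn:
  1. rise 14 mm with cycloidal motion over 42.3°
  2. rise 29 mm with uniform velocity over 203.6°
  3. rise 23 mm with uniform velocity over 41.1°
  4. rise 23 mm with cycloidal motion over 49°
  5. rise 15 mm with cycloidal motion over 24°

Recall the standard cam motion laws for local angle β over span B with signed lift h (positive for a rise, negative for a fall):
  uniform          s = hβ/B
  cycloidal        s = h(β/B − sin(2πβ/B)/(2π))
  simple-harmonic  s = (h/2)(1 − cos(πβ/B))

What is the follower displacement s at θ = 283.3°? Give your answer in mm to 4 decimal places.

seg 1 [0°–42.3°] cycloidal, h=14: full span → s += 14 → s = 14.0000
seg 2 [42.3°–245.9°] uniform, h=29: full span → s += 29 → s = 43.0000
seg 3 [245.9°–287°] uniform, h=23: θ=283.3° here. β=37.4, B=41.1. 23·37.4/41.1 = 20.9294 → s = 63.9294

63.9294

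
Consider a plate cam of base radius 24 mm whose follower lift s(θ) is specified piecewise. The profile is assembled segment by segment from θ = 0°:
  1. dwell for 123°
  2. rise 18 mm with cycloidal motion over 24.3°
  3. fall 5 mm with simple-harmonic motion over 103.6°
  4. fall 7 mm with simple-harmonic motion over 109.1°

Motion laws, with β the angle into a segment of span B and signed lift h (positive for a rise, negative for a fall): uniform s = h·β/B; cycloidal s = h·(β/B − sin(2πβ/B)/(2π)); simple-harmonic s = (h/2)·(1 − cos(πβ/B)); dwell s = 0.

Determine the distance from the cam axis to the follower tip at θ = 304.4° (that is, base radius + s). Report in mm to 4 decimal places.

seg 1 [0°–123°] dwell: s stays 0.0000
seg 2 [123°–147.3°] cycloidal, h=18: full span → s += 18 → s = 18.0000
seg 3 [147.3°–250.9°] simple-harmonic, h=-5: full span → s += -5 → s = 13.0000
seg 4 [250.9°–360°] simple-harmonic, h=-7: θ=304.4° here. β=53.5, B=109.1. -7/2·(1 − cos(π·0.4904)) = -3.3942 → s = 9.6058
radial distance = base radius + s = 24 + 9.6058 = 33.6058

33.6058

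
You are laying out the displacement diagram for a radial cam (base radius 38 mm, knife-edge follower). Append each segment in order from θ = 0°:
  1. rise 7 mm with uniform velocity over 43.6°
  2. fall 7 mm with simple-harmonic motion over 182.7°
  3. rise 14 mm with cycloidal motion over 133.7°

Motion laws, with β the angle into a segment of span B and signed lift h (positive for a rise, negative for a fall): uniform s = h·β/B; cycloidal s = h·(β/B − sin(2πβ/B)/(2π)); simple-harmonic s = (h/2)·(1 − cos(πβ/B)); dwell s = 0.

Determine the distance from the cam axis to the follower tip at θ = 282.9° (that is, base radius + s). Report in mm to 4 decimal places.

seg 1 [0°–43.6°] uniform, h=7: full span → s += 7 → s = 7.0000
seg 2 [43.6°–226.3°] simple-harmonic, h=-7: full span → s += -7 → s = 0.0000
seg 3 [226.3°–360°] cycloidal, h=14: θ=282.9° here. β=56.6, B=133.7. 14·(0.4233 − sin(2π·0.4233)/(2π)) = 4.8944 → s = 4.8944
radial distance = base radius + s = 38 + 4.8944 = 42.8944

42.8944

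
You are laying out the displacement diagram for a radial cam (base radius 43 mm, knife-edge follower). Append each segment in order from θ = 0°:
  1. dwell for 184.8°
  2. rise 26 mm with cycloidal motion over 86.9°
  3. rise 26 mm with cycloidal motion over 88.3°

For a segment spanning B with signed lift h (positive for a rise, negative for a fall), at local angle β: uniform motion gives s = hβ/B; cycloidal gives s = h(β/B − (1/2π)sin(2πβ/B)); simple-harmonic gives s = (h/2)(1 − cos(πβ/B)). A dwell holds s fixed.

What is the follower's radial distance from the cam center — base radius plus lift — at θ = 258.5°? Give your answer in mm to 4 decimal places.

seg 1 [0°–184.8°] dwell: s stays 0.0000
seg 2 [184.8°–271.7°] cycloidal, h=26: θ=258.5° here. β=73.7, B=86.9. 26·(0.8481 − sin(2π·0.8481)/(2π)) = 25.4271 → s = 25.4271
radial distance = base radius + s = 43 + 25.4271 = 68.4271

68.4271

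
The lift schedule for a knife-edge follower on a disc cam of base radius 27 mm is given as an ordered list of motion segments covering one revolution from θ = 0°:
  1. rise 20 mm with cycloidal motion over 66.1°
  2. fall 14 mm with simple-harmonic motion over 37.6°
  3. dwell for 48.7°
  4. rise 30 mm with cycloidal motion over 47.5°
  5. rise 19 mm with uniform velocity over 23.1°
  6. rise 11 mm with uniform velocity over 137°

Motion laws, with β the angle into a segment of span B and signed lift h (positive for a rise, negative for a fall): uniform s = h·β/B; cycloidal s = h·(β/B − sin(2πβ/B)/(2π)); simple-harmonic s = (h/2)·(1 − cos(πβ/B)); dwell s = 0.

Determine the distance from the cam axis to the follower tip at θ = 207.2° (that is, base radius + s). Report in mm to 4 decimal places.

seg 1 [0°–66.1°] cycloidal, h=20: full span → s += 20 → s = 20.0000
seg 2 [66.1°–103.7°] simple-harmonic, h=-14: full span → s += -14 → s = 6.0000
seg 3 [103.7°–152.4°] dwell: s stays 6.0000
seg 4 [152.4°–199.9°] cycloidal, h=30: full span → s += 30 → s = 36.0000
seg 5 [199.9°–223°] uniform, h=19: θ=207.2° here. β=7.3, B=23.1. 19·7.3/23.1 = 6.0043 → s = 42.0043
radial distance = base radius + s = 27 + 42.0043 = 69.0043

69.0043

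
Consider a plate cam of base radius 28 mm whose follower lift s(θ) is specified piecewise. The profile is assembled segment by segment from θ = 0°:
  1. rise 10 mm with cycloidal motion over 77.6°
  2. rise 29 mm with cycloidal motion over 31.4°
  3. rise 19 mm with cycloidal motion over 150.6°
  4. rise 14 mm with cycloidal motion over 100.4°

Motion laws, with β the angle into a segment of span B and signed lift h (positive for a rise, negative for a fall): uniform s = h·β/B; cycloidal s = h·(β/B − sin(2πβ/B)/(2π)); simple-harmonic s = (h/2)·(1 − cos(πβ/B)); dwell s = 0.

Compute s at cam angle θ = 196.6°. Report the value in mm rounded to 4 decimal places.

seg 1 [0°–77.6°] cycloidal, h=10: full span → s += 10 → s = 10.0000
seg 2 [77.6°–109°] cycloidal, h=29: full span → s += 29 → s = 39.0000
seg 3 [109°–259.6°] cycloidal, h=19: θ=196.6° here. β=87.6, B=150.6. 19·(0.5817 − sin(2π·0.5817)/(2π)) = 12.5364 → s = 51.5364

51.5364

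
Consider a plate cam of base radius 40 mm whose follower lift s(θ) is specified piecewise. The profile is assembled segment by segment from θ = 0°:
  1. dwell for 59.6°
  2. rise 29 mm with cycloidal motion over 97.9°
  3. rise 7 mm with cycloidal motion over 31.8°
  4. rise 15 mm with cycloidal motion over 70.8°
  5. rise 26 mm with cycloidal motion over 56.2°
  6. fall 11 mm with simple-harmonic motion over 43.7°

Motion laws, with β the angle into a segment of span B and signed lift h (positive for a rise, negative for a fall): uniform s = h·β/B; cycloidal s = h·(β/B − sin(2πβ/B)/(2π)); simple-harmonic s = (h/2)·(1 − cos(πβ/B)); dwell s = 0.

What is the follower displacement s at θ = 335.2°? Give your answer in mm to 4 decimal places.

seg 1 [0°–59.6°] dwell: s stays 0.0000
seg 2 [59.6°–157.5°] cycloidal, h=29: full span → s += 29 → s = 29.0000
seg 3 [157.5°–189.3°] cycloidal, h=7: full span → s += 7 → s = 36.0000
seg 4 [189.3°–260.1°] cycloidal, h=15: full span → s += 15 → s = 51.0000
seg 5 [260.1°–316.3°] cycloidal, h=26: full span → s += 26 → s = 77.0000
seg 6 [316.3°–360°] simple-harmonic, h=-11: θ=335.2° here. β=18.9, B=43.7. -11/2·(1 − cos(π·0.4325)) = -4.3423 → s = 72.6577

72.6577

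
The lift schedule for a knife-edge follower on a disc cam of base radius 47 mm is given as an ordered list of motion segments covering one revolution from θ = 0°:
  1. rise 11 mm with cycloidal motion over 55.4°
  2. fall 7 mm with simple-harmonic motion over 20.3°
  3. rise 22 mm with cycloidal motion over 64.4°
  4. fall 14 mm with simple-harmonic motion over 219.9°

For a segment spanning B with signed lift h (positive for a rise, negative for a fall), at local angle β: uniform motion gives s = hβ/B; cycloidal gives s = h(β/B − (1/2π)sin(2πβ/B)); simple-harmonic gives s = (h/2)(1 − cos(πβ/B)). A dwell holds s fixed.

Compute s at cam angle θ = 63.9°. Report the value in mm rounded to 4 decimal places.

seg 1 [0°–55.4°] cycloidal, h=11: full span → s += 11 → s = 11.0000
seg 2 [55.4°–75.7°] simple-harmonic, h=-7: θ=63.9° here. β=8.5, B=20.3. -7/2·(1 − cos(π·0.4187)) = -2.6160 → s = 8.3840

8.3840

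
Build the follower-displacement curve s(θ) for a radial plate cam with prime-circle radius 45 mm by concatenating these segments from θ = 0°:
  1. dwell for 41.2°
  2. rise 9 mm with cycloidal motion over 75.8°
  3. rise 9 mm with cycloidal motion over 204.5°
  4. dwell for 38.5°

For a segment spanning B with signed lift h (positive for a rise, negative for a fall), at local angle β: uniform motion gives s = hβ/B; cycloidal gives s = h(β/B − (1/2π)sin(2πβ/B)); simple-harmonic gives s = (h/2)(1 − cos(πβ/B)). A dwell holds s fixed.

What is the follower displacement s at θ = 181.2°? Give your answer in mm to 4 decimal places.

seg 1 [0°–41.2°] dwell: s stays 0.0000
seg 2 [41.2°–117°] cycloidal, h=9: full span → s += 9 → s = 9.0000
seg 3 [117°–321.5°] cycloidal, h=9: θ=181.2° here. β=64.2, B=204.5. 9·(0.3139 − sin(2π·0.3139)/(2π)) = 1.5071 → s = 10.5071

10.5071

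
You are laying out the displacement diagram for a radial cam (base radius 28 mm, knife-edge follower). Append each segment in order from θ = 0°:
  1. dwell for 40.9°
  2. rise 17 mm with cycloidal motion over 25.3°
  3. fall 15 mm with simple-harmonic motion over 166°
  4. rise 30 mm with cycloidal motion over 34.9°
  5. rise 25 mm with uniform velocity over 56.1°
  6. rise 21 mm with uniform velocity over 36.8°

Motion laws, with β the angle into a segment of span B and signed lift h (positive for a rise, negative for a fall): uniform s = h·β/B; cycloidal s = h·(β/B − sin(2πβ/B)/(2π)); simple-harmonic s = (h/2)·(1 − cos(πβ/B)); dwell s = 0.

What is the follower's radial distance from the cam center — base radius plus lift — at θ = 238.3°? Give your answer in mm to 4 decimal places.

seg 1 [0°–40.9°] dwell: s stays 0.0000
seg 2 [40.9°–66.2°] cycloidal, h=17: full span → s += 17 → s = 17.0000
seg 3 [66.2°–232.2°] simple-harmonic, h=-15: full span → s += -15 → s = 2.0000
seg 4 [232.2°–267.1°] cycloidal, h=30: θ=238.3° here. β=6.1, B=34.9. 30·(0.1748 − sin(2π·0.1748)/(2π)) = 0.9922 → s = 2.9922
radial distance = base radius + s = 28 + 2.9922 = 30.9922

30.9922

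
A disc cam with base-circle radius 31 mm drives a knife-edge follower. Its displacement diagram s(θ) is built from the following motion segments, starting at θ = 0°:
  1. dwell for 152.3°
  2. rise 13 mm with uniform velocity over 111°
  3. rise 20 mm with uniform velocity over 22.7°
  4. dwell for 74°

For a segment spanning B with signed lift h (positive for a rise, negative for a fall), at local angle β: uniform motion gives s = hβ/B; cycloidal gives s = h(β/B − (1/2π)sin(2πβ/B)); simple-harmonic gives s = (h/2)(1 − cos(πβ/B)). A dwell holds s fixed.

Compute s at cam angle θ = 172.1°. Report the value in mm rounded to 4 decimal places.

seg 1 [0°–152.3°] dwell: s stays 0.0000
seg 2 [152.3°–263.3°] uniform, h=13: θ=172.1° here. β=19.8, B=111. 13·19.8/111 = 2.3189 → s = 2.3189

2.3189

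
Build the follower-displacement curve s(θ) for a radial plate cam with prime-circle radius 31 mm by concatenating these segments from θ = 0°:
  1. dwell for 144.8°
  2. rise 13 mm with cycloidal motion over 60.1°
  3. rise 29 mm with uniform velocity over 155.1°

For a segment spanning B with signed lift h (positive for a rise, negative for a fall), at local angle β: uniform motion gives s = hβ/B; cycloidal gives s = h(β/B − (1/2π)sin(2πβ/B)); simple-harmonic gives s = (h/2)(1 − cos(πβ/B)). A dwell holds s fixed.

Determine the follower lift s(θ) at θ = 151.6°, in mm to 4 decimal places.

seg 1 [0°–144.8°] dwell: s stays 0.0000
seg 2 [144.8°–204.9°] cycloidal, h=13: θ=151.6° here. β=6.8, B=60.1. 13·(0.1131 − sin(2π·0.1131)/(2π)) = 0.1208 → s = 0.1208

0.1208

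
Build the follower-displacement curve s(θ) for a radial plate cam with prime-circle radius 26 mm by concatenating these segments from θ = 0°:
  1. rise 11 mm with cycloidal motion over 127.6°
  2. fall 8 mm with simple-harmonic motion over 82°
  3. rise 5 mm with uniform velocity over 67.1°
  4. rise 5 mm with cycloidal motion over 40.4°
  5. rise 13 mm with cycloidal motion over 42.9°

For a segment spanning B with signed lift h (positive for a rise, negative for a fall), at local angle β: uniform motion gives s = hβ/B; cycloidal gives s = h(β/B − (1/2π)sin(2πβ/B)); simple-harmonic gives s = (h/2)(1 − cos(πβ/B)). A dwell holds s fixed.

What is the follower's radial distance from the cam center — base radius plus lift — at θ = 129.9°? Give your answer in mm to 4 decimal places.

seg 1 [0°–127.6°] cycloidal, h=11: full span → s += 11 → s = 11.0000
seg 2 [127.6°–209.6°] simple-harmonic, h=-8: θ=129.9° here. β=2.3, B=82. -8/2·(1 − cos(π·0.0280)) = -0.0155 → s = 10.9845
radial distance = base radius + s = 26 + 10.9845 = 36.9845

36.9845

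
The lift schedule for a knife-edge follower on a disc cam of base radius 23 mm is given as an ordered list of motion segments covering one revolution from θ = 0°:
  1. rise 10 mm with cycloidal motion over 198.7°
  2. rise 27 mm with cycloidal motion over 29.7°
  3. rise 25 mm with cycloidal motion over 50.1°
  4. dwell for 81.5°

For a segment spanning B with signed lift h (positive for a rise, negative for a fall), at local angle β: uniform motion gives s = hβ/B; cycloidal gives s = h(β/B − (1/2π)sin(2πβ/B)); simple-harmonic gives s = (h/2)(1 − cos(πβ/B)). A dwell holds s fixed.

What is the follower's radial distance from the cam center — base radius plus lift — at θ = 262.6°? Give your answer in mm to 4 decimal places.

seg 1 [0°–198.7°] cycloidal, h=10: full span → s += 10 → s = 10.0000
seg 2 [198.7°–228.4°] cycloidal, h=27: full span → s += 27 → s = 37.0000
seg 3 [228.4°–278.5°] cycloidal, h=25: θ=262.6° here. β=34.2, B=50.1. 25·(0.6826 − sin(2π·0.6826)/(2π)) = 20.6936 → s = 57.6936
radial distance = base radius + s = 23 + 57.6936 = 80.6936

80.6936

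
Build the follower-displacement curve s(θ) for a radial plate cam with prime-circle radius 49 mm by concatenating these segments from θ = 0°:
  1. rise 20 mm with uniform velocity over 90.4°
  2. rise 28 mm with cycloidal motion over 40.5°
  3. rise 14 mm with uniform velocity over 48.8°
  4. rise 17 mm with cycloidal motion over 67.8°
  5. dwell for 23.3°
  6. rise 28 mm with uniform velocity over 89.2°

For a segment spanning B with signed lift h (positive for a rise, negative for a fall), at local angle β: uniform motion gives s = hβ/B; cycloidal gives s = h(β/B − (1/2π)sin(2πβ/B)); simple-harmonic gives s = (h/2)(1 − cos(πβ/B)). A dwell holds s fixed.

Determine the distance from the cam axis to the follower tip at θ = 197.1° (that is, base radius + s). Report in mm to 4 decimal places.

seg 1 [0°–90.4°] uniform, h=20: full span → s += 20 → s = 20.0000
seg 2 [90.4°–130.9°] cycloidal, h=28: full span → s += 28 → s = 48.0000
seg 3 [130.9°–179.7°] uniform, h=14: full span → s += 14 → s = 62.0000
seg 4 [179.7°–247.5°] cycloidal, h=17: θ=197.1° here. β=17.4, B=67.8. 17·(0.2566 − sin(2π·0.2566)/(2π)) = 1.6596 → s = 63.6596
radial distance = base radius + s = 49 + 63.6596 = 112.6596

112.6596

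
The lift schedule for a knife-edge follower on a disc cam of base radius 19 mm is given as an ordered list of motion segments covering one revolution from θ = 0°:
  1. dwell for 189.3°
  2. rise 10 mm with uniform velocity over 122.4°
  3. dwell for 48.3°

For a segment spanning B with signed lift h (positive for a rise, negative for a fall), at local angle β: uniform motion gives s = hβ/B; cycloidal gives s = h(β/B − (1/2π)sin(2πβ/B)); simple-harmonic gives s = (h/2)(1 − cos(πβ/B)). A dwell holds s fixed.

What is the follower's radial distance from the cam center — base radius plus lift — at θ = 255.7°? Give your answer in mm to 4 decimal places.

seg 1 [0°–189.3°] dwell: s stays 0.0000
seg 2 [189.3°–311.7°] uniform, h=10: θ=255.7° here. β=66.4, B=122.4. 10·66.4/122.4 = 5.4248 → s = 5.4248
radial distance = base radius + s = 19 + 5.4248 = 24.4248

24.4248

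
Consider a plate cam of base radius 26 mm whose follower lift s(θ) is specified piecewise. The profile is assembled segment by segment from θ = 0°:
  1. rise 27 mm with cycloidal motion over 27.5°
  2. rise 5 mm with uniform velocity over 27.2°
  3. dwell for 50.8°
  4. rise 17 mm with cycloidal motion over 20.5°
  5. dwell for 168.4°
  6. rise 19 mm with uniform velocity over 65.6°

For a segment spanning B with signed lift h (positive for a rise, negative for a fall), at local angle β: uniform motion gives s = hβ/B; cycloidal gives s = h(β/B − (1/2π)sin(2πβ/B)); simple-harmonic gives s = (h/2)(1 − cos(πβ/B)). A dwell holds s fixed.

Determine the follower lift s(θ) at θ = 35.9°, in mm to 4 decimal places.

seg 1 [0°–27.5°] cycloidal, h=27: full span → s += 27 → s = 27.0000
seg 2 [27.5°–54.7°] uniform, h=5: θ=35.9° here. β=8.4, B=27.2. 5·8.4/27.2 = 1.5441 → s = 28.5441

28.5441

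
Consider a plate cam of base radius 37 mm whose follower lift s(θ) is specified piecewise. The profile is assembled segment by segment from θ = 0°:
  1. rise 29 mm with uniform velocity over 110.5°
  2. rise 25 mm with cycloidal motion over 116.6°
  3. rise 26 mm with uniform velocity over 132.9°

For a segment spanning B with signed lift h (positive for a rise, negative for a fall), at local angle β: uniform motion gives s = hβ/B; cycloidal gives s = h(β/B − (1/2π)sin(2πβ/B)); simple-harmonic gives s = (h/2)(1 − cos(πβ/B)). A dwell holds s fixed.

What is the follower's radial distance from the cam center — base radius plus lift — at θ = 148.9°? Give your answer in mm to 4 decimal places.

seg 1 [0°–110.5°] uniform, h=29: full span → s += 29 → s = 29.0000
seg 2 [110.5°–227.1°] cycloidal, h=25: θ=148.9° here. β=38.4, B=116.6. 25·(0.3293 − sin(2π·0.3293)/(2π)) = 4.7385 → s = 33.7385
radial distance = base radius + s = 37 + 33.7385 = 70.7385

70.7385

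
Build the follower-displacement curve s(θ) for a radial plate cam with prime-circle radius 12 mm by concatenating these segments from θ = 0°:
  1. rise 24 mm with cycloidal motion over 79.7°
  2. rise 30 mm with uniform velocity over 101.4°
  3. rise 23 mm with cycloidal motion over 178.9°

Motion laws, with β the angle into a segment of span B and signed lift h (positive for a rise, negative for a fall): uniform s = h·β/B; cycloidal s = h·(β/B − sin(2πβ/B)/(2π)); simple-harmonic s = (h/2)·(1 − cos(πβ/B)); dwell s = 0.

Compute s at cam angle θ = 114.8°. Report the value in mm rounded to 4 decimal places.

seg 1 [0°–79.7°] cycloidal, h=24: full span → s += 24 → s = 24.0000
seg 2 [79.7°–181.1°] uniform, h=30: θ=114.8° here. β=35.1, B=101.4. 30·35.1/101.4 = 10.3846 → s = 34.3846

34.3846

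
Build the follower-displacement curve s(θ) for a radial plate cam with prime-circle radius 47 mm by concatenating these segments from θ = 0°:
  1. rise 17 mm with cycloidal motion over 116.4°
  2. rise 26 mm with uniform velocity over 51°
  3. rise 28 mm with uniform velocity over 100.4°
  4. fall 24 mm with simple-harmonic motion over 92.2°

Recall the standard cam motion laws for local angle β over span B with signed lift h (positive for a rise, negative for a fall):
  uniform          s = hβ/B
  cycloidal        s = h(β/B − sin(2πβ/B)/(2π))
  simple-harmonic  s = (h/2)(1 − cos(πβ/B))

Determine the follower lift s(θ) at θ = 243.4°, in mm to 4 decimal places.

seg 1 [0°–116.4°] cycloidal, h=17: full span → s += 17 → s = 17.0000
seg 2 [116.4°–167.4°] uniform, h=26: full span → s += 26 → s = 43.0000
seg 3 [167.4°–267.8°] uniform, h=28: θ=243.4° here. β=76, B=100.4. 28·76/100.4 = 21.1952 → s = 64.1952

64.1952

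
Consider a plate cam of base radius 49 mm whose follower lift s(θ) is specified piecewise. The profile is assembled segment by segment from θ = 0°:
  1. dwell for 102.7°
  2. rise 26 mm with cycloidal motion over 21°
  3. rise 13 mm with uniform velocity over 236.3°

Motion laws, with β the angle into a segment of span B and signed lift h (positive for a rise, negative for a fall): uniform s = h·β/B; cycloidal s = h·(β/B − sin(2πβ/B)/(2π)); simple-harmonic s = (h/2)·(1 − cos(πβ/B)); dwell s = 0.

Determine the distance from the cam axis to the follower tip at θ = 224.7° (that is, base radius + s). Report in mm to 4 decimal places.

seg 1 [0°–102.7°] dwell: s stays 0.0000
seg 2 [102.7°–123.7°] cycloidal, h=26: full span → s += 26 → s = 26.0000
seg 3 [123.7°–360°] uniform, h=13: θ=224.7° here. β=101, B=236.3. 13·101/236.3 = 5.5565 → s = 31.5565
radial distance = base radius + s = 49 + 31.5565 = 80.5565

80.5565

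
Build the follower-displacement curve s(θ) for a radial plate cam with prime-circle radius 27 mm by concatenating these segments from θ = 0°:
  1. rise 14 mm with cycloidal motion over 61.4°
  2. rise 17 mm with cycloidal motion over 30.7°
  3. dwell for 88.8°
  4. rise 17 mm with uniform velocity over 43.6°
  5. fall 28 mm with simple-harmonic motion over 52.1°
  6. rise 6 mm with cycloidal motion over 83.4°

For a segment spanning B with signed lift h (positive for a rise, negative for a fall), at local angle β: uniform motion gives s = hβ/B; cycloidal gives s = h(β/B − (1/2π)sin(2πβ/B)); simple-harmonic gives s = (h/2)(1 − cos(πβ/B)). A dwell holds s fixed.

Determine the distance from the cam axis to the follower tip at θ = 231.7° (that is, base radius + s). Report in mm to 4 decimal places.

seg 1 [0°–61.4°] cycloidal, h=14: full span → s += 14 → s = 14.0000
seg 2 [61.4°–92.1°] cycloidal, h=17: full span → s += 17 → s = 31.0000
seg 3 [92.1°–180.9°] dwell: s stays 31.0000
seg 4 [180.9°–224.5°] uniform, h=17: full span → s += 17 → s = 48.0000
seg 5 [224.5°–276.6°] simple-harmonic, h=-28: θ=231.7° here. β=7.2, B=52.1. -28/2·(1 − cos(π·0.1382)) = -1.2988 → s = 46.7012
radial distance = base radius + s = 27 + 46.7012 = 73.7012

73.7012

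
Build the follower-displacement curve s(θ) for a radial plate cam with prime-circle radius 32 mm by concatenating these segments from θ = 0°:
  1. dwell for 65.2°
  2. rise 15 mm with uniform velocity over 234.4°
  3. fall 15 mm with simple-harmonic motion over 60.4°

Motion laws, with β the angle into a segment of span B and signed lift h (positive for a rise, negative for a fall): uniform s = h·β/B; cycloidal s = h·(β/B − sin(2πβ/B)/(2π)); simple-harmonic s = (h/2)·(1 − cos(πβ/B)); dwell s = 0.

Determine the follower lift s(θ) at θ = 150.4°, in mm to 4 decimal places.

seg 1 [0°–65.2°] dwell: s stays 0.0000
seg 2 [65.2°–299.6°] uniform, h=15: θ=150.4° here. β=85.2, B=234.4. 15·85.2/234.4 = 5.4522 → s = 5.4522

5.4522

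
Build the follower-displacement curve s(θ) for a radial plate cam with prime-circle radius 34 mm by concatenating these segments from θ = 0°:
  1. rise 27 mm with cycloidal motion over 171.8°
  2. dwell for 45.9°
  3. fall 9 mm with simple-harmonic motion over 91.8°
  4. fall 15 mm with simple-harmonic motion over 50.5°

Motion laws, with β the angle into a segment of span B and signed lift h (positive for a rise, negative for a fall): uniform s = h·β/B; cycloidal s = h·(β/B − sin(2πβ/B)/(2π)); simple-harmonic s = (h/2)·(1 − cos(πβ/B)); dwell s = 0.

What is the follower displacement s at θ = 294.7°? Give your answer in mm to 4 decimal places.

seg 1 [0°–171.8°] cycloidal, h=27: full span → s += 27 → s = 27.0000
seg 2 [171.8°–217.7°] dwell: s stays 27.0000
seg 3 [217.7°–309.5°] simple-harmonic, h=-9: θ=294.7° here. β=77, B=91.8. -9/2·(1 − cos(π·0.8388)) = -8.4350 → s = 18.5650

18.5650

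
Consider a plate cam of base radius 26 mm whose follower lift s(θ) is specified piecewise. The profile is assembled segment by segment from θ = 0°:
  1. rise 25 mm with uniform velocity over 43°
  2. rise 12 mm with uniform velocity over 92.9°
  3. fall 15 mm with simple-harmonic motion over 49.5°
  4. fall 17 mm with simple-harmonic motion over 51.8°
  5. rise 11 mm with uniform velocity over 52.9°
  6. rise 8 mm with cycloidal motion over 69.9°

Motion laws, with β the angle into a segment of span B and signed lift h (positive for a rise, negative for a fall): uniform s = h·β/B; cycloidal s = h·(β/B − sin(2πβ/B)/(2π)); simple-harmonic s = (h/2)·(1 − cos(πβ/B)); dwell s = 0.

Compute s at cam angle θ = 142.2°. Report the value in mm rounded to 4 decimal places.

seg 1 [0°–43°] uniform, h=25: full span → s += 25 → s = 25.0000
seg 2 [43°–135.9°] uniform, h=12: full span → s += 12 → s = 37.0000
seg 3 [135.9°–185.4°] simple-harmonic, h=-15: θ=142.2° here. β=6.3, B=49.5. -15/2·(1 − cos(π·0.1273)) = -0.5916 → s = 36.4084

36.4084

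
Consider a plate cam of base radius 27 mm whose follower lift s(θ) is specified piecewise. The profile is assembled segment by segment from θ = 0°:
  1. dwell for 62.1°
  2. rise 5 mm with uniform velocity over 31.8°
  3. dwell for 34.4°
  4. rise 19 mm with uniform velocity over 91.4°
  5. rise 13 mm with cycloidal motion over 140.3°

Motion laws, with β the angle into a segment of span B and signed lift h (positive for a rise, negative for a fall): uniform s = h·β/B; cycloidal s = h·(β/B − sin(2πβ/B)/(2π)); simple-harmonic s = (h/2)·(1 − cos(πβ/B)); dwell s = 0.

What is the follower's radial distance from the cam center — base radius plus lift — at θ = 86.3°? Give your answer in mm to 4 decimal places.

seg 1 [0°–62.1°] dwell: s stays 0.0000
seg 2 [62.1°–93.9°] uniform, h=5: θ=86.3° here. β=24.2, B=31.8. 5·24.2/31.8 = 3.8050 → s = 3.8050
radial distance = base radius + s = 27 + 3.8050 = 30.8050

30.8050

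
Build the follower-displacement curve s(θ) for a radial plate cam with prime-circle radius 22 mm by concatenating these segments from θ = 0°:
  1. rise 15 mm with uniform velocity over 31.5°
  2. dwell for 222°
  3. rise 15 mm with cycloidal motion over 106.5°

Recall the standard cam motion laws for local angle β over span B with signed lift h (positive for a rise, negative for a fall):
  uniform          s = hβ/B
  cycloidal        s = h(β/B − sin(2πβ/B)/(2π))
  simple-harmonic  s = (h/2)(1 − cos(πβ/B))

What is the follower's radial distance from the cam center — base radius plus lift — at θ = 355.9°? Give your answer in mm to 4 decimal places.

seg 1 [0°–31.5°] uniform, h=15: full span → s += 15 → s = 15.0000
seg 2 [31.5°–253.5°] dwell: s stays 15.0000
seg 3 [253.5°–360°] cycloidal, h=15: θ=355.9° here. β=102.4, B=106.5. 15·(0.9615 − sin(2π·0.9615)/(2π)) = 14.9944 → s = 29.9944
radial distance = base radius + s = 22 + 29.9944 = 51.9944

51.9944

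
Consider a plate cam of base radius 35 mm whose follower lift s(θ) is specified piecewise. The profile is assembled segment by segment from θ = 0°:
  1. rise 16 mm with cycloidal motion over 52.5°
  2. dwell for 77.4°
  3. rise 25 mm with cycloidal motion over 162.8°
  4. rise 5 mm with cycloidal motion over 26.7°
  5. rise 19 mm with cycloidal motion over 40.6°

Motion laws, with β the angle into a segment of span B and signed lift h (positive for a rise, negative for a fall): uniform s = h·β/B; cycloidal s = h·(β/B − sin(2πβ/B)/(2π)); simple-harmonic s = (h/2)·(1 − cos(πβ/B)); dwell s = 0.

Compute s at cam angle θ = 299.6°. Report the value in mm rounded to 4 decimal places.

seg 1 [0°–52.5°] cycloidal, h=16: full span → s += 16 → s = 16.0000
seg 2 [52.5°–129.9°] dwell: s stays 16.0000
seg 3 [129.9°–292.7°] cycloidal, h=25: full span → s += 25 → s = 41.0000
seg 4 [292.7°–319.4°] cycloidal, h=5: θ=299.6° here. β=6.9, B=26.7. 5·(0.2584 − sin(2π·0.2584)/(2π)) = 0.4975 → s = 41.4975

41.4975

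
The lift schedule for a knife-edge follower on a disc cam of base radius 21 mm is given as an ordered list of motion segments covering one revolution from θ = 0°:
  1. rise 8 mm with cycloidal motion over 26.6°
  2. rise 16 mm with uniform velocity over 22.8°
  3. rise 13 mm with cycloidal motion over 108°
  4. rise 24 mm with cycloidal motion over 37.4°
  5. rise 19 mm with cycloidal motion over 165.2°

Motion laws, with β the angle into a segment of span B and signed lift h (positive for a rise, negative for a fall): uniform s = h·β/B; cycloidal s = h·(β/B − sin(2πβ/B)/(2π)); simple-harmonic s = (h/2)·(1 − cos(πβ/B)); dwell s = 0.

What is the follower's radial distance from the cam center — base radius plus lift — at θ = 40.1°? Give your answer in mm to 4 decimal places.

seg 1 [0°–26.6°] cycloidal, h=8: full span → s += 8 → s = 8.0000
seg 2 [26.6°–49.4°] uniform, h=16: θ=40.1° here. β=13.5, B=22.8. 16·13.5/22.8 = 9.4737 → s = 17.4737
radial distance = base radius + s = 21 + 17.4737 = 38.4737

38.4737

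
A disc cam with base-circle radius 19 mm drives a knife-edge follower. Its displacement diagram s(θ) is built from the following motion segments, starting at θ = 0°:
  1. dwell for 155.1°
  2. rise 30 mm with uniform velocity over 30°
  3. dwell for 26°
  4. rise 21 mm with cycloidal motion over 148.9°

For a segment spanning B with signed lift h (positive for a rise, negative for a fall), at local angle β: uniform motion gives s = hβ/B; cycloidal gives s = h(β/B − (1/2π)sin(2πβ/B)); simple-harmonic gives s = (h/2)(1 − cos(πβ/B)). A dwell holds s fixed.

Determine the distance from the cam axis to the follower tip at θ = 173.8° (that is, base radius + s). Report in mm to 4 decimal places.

seg 1 [0°–155.1°] dwell: s stays 0.0000
seg 2 [155.1°–185.1°] uniform, h=30: θ=173.8° here. β=18.7, B=30. 30·18.7/30 = 18.7000 → s = 18.7000
radial distance = base radius + s = 19 + 18.7000 = 37.7000

37.7000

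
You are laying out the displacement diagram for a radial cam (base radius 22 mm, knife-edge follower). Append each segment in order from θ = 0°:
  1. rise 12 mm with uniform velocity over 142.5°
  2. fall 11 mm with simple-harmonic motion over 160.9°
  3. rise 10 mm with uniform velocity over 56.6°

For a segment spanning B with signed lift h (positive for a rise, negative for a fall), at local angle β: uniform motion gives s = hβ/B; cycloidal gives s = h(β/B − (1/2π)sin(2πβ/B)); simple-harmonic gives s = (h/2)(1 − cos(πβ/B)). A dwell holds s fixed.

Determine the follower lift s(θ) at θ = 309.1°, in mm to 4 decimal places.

seg 1 [0°–142.5°] uniform, h=12: full span → s += 12 → s = 12.0000
seg 2 [142.5°–303.4°] simple-harmonic, h=-11: full span → s += -11 → s = 1.0000
seg 3 [303.4°–360°] uniform, h=10: θ=309.1° here. β=5.7, B=56.6. 10·5.7/56.6 = 1.0071 → s = 2.0071

2.0071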